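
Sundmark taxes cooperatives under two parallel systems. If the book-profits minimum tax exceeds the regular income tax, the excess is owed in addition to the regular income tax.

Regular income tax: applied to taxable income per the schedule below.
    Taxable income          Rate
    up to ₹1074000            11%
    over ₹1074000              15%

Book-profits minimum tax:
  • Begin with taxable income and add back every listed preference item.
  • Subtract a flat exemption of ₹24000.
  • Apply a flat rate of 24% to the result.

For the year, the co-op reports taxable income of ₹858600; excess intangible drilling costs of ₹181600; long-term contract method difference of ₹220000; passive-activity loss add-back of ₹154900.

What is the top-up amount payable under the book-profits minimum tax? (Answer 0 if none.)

Regular income tax:
  ₹858600 × 11% = ₹94446

Book-profits minimum tax:
  Adjusted income: ₹858600 + ₹181600 + ₹220000 + ₹154900 = ₹1415100
  Less exemption ₹24000 → base ₹1391100
  ₹1391100 × 24% = ₹333864

Excess of book-profits minimum tax over regular income tax: ₹333864 − ₹94446 = ₹239418.

₹239418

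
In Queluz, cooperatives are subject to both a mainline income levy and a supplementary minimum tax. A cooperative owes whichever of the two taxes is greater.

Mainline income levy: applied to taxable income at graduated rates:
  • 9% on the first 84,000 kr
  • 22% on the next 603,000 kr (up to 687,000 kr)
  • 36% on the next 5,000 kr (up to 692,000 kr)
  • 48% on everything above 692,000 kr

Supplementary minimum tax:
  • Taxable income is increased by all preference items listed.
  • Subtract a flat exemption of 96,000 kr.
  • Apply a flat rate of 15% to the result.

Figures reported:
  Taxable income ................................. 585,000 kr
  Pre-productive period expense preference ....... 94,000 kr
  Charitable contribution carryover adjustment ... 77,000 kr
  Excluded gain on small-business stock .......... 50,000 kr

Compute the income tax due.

Mainline income levy:
  84,000 kr × 9% = 7,560 kr
  501,000 kr × 22% = 110,220 kr
  → 117,780 kr

Supplementary minimum tax:
  Adjusted income: 585,000 kr + 94,000 kr + 77,000 kr + 50,000 kr = 806,000 kr
  Less exemption 96,000 kr → base 710,000 kr
  710,000 kr × 15% = 106,500 kr

117,780 kr > 106,500 kr, so the mainline income levy governs.

117,780 kr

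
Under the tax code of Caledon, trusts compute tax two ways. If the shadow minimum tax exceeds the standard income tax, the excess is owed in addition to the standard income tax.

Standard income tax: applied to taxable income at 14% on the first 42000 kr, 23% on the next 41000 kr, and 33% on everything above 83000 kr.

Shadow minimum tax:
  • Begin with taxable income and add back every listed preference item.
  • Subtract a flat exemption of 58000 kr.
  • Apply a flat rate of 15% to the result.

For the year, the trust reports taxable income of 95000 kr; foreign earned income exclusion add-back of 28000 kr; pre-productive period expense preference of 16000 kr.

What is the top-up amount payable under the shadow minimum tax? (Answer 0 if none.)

0 kr

Shadow minimum tax:
  Adjusted income: 95000 kr + 28000 kr + 16000 kr = 139000 kr
  Less exemption 58000 kr → base 81000 kr
  81000 kr × 15% = 12150 kr

Standard income tax:
  42000 kr × 14% = 5880 kr
  41000 kr × 23% = 9430 kr
  12000 kr × 33% = 3960 kr
  → 19270 kr

12150 kr ≤ 19270 kr, so no add-on is due.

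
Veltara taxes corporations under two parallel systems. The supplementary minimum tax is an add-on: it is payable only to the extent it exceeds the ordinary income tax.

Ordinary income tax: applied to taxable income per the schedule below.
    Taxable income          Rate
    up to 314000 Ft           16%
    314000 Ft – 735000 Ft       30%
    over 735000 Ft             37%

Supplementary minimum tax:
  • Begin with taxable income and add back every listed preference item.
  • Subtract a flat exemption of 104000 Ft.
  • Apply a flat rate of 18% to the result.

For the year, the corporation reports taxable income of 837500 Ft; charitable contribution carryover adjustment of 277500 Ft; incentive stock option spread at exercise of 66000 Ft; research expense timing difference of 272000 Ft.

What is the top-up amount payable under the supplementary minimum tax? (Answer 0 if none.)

28355 Ft

Supplementary minimum tax:
  Adjusted income: 837500 Ft + 277500 Ft + 66000 Ft + 272000 Ft = 1453000 Ft
  Less exemption 104000 Ft → base 1349000 Ft
  1349000 Ft × 18% = 242820 Ft

Ordinary income tax:
  314000 Ft × 16% = 50240 Ft
  421000 Ft × 30% = 126300 Ft
  102500 Ft × 37% = 37925 Ft
  → 214465 Ft

Excess of supplementary minimum tax over ordinary income tax: 242820 Ft − 214465 Ft = 28355 Ft.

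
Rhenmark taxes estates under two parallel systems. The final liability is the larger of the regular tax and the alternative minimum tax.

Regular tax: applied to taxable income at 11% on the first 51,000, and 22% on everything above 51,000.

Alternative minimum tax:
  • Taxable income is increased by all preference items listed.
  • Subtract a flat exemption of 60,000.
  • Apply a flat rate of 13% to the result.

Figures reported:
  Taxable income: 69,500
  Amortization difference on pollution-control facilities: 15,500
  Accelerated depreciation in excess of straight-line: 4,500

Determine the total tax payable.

9,680

Regular tax:
  51,000 × 11% = 5,610
  18,500 × 22% = 4,070
  → 9,680

Alternative minimum tax:
  Adjusted income: 69,500 + 15,500 + 4,500 = 89,500
  Less exemption 60,000 → base 29,500
  29,500 × 13% = 3,835

9,680 > 3,835, so the regular tax governs.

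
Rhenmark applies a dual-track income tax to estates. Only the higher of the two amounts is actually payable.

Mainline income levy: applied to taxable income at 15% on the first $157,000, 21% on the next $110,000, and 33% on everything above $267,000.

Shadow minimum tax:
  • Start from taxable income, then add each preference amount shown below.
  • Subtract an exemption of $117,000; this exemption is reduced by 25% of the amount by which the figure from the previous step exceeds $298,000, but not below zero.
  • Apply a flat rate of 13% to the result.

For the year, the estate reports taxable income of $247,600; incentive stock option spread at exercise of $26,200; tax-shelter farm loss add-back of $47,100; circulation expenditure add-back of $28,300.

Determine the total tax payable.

Shadow minimum tax:
  Adjusted income: $247,600 + $26,200 + $47,100 + $28,300 = $349,200
  Exemption: $117,000 − 25% × ($349,200 − $298,000) = $117,000 − $12,800 = $104,200
  Base: $349,200 − $104,200 = $245,000
  $245,000 × 13% = $31,850

Mainline income levy:
  $157,000 × 15% = $23,550
  $90,600 × 21% = $19,026
  → $42,576

$42,576 > $31,850, so the mainline income levy governs.

$42,576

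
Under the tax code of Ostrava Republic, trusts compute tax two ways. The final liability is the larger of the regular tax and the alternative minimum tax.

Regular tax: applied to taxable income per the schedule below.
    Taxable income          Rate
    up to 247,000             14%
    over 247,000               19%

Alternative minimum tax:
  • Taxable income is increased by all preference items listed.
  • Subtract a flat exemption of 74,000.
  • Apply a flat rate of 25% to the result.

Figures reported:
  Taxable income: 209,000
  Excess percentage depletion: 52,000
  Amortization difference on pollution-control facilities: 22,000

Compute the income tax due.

Regular tax:
  209,000 × 14% = 29,260

Alternative minimum tax:
  Adjusted income: 209,000 + 52,000 + 22,000 = 283,000
  Less exemption 74,000 → base 209,000
  209,000 × 25% = 52,250

52,250 > 29,260, so the alternative minimum tax is the binding amount.

52,250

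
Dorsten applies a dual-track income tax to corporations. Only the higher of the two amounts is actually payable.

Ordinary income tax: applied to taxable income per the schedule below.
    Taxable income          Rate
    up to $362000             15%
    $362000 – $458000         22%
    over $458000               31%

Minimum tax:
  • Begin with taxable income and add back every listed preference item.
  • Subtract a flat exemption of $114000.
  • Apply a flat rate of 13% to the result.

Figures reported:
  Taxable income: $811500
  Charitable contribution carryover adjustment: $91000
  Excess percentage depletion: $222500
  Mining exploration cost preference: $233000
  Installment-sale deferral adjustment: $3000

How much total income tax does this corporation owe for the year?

Minimum tax:
  Adjusted income: $811500 + $91000 + $222500 + $233000 + $3000 = $1361000
  Less exemption $114000 → base $1247000
  $1247000 × 13% = $162110

Ordinary income tax:
  $362000 × 15% = $54300
  $96000 × 22% = $21120
  $353500 × 31% = $109585
  → $185005

$185005 > $162110, so the ordinary income tax governs.

$185005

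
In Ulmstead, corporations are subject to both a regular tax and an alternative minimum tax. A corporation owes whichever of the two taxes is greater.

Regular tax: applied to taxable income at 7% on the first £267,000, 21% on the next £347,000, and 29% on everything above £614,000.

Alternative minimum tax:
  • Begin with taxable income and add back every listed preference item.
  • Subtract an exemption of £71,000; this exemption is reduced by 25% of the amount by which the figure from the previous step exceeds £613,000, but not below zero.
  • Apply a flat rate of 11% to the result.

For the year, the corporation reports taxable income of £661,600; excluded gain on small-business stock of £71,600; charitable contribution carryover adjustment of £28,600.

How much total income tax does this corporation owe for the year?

£105,364

Regular tax:
  £267,000 × 7% = £18,690
  £347,000 × 21% = £72,870
  £47,600 × 29% = £13,804
  → £105,364

Alternative minimum tax:
  Adjusted income: £661,600 + £71,600 + £28,600 = £761,800
  Exemption: £71,000 − 25% × (£761,800 − £613,000) = £71,000 − £37,200 = £33,800
  Base: £761,800 − £33,800 = £728,000
  £728,000 × 11% = £80,080

£105,364 > £80,080, so the regular tax governs.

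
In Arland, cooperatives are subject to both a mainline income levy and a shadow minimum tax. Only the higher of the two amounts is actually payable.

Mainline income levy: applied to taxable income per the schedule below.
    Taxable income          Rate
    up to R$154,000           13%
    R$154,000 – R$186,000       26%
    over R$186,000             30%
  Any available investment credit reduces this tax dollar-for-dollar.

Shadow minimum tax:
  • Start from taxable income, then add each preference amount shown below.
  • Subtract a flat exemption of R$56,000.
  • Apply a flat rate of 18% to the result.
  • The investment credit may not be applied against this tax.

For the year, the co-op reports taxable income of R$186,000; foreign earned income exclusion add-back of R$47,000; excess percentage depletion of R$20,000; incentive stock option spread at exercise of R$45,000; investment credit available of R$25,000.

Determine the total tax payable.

Shadow minimum tax:
  Adjusted income: R$186,000 + R$47,000 + R$20,000 + R$45,000 = R$298,000
  Less exemption R$56,000 → base R$242,000
  R$242,000 × 18% = R$43,560

Mainline income levy:
  R$154,000 × 13% = R$20,020
  R$32,000 × 26% = R$8,320
  → R$28,340
  Less investment credit R$25,000 → R$3,340

R$43,560 > R$3,340, so the shadow minimum tax is the binding amount.

R$43,560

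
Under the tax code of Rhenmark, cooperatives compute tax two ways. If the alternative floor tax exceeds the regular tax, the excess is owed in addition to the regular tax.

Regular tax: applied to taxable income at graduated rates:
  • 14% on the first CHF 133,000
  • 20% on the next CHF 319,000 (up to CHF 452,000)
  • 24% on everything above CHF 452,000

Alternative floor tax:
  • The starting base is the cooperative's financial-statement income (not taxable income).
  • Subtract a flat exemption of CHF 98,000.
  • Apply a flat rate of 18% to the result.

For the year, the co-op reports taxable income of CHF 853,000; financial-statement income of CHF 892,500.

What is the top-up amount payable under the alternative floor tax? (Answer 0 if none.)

Alternative floor tax:
  Base (financial-statement income): CHF 892,500
  Less exemption CHF 98,000 → base CHF 794,500
  CHF 794,500 × 18% = CHF 143,010

Regular tax:
  CHF 133,000 × 14% = CHF 18,620
  CHF 319,000 × 20% = CHF 63,800
  CHF 401,000 × 24% = CHF 96,240
  → CHF 178,660

CHF 143,010 ≤ CHF 178,660, so no add-on is due.

CHF 0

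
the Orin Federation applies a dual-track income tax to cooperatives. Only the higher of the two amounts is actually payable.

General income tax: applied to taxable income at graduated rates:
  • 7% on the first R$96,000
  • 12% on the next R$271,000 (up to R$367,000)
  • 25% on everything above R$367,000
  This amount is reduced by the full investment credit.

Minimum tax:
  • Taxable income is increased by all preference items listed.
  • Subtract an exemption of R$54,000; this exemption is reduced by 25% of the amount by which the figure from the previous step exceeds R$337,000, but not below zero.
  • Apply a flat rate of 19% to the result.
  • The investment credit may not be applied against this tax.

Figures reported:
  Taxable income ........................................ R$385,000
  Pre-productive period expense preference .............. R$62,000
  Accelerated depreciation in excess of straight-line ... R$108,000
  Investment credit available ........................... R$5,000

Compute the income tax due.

R$105,450

Minimum tax:
  Adjusted income: R$385,000 + R$62,000 + R$108,000 = R$555,000
  Exemption: 25% × (R$555,000 − R$337,000) = R$54,500 ≥ R$54,000, so the exemption is fully phased out
  Base: R$555,000 − R$0 = R$555,000
  R$555,000 × 19% = R$105,450

General income tax:
  R$96,000 × 7% = R$6,720
  R$271,000 × 12% = R$32,520
  R$18,000 × 25% = R$4,500
  → R$43,740
  Less investment credit R$5,000 → R$38,740

R$105,450 > R$38,740, so the minimum tax is the binding amount.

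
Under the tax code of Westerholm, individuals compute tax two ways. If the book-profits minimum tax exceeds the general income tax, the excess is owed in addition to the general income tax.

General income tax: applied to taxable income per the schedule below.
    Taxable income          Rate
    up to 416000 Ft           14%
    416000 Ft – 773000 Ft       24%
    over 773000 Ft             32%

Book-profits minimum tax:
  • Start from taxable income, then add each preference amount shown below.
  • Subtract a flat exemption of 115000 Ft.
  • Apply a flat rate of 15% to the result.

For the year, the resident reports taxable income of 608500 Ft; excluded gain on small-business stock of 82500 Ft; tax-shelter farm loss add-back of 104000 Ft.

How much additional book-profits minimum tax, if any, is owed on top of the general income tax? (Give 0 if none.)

0 Ft

General income tax:
  416000 Ft × 14% = 58240 Ft
  192500 Ft × 24% = 46200 Ft
  → 104440 Ft

Book-profits minimum tax:
  Adjusted income: 608500 Ft + 82500 Ft + 104000 Ft = 795000 Ft
  Less exemption 115000 Ft → base 680000 Ft
  680000 Ft × 15% = 102000 Ft

102000 Ft ≤ 104440 Ft, so no add-on is due.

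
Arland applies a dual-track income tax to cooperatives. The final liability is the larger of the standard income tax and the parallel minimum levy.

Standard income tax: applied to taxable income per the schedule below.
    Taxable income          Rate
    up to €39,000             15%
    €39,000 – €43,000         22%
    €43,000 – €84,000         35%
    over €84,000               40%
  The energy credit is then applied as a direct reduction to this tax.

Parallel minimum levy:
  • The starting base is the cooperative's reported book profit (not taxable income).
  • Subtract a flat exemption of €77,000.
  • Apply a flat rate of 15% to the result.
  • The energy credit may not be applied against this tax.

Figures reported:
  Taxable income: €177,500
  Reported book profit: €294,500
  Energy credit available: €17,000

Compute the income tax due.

€41,480

Standard income tax:
  €39,000 × 15% = €5,850
  €4,000 × 22% = €880
  €41,000 × 35% = €14,350
  €93,500 × 40% = €37,400
  → €58,480
  Less energy credit €17,000 → €41,480

Parallel minimum levy:
  Base (reported book profit): €294,500
  Less exemption €77,000 → base €217,500
  €217,500 × 15% = €32,625

€41,480 > €32,625, so the standard income tax governs.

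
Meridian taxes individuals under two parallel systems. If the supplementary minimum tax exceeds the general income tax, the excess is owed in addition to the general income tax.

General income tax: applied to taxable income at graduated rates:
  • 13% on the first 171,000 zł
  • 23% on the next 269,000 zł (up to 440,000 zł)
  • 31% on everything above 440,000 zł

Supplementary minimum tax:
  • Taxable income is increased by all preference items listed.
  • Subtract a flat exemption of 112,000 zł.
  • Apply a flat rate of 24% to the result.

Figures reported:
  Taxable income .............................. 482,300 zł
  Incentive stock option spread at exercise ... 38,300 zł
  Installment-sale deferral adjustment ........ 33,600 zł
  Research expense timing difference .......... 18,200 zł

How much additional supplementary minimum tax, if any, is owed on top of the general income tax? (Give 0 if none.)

13,283 zł

Supplementary minimum tax:
  Adjusted income: 482,300 zł + 38,300 zł + 33,600 zł + 18,200 zł = 572,400 zł
  Less exemption 112,000 zł → base 460,400 zł
  460,400 zł × 24% = 110,496 zł

General income tax:
  171,000 zł × 13% = 22,230 zł
  269,000 zł × 23% = 61,870 zł
  42,300 zł × 31% = 13,113 zł
  → 97,213 zł

Excess of supplementary minimum tax over general income tax: 110,496 zł − 97,213 zł = 13,283 zł.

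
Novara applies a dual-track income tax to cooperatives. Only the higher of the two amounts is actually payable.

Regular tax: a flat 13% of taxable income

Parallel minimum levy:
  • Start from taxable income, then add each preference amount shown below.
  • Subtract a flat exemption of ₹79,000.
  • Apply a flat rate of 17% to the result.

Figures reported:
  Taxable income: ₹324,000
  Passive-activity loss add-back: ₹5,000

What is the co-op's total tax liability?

Parallel minimum levy:
  Adjusted income: ₹324,000 + ₹5,000 = ₹329,000
  Less exemption ₹79,000 → base ₹250,000
  ₹250,000 × 17% = ₹42,500

Regular tax:
  ₹324,000 × 13% = ₹42,120

₹42,500 > ₹42,120, so the parallel minimum levy is the binding amount.

₹42,500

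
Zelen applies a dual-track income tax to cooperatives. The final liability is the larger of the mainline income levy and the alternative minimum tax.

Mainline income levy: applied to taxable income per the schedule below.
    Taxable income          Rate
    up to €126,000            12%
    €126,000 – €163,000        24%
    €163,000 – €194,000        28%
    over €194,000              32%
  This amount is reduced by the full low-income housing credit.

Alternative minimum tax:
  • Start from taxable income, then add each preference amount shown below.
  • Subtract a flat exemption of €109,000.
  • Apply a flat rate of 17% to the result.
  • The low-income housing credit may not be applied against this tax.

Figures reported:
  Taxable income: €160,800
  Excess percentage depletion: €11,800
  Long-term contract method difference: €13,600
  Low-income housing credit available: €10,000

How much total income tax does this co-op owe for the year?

€13,472

Alternative minimum tax:
  Adjusted income: €160,800 + €11,800 + €13,600 = €186,200
  Less exemption €109,000 → base €77,200
  €77,200 × 17% = €13,124

Mainline income levy:
  €126,000 × 12% = €15,120
  €34,800 × 24% = €8,352
  → €23,472
  Less low-income housing credit €10,000 → €13,472

€13,472 > €13,124, so the mainline income levy governs.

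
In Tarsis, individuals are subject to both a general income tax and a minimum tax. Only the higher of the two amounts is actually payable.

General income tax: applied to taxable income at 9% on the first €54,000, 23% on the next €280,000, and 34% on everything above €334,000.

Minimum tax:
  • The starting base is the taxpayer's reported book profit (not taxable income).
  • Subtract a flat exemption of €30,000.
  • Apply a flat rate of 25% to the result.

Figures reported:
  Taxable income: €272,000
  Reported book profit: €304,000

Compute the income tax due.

€68,500

Minimum tax:
  Base (reported book profit): €304,000
  Less exemption €30,000 → base €274,000
  €274,000 × 25% = €68,500

General income tax:
  €54,000 × 9% = €4,860
  €218,000 × 23% = €50,140
  → €55,000

€68,500 > €55,000, so the minimum tax is the binding amount.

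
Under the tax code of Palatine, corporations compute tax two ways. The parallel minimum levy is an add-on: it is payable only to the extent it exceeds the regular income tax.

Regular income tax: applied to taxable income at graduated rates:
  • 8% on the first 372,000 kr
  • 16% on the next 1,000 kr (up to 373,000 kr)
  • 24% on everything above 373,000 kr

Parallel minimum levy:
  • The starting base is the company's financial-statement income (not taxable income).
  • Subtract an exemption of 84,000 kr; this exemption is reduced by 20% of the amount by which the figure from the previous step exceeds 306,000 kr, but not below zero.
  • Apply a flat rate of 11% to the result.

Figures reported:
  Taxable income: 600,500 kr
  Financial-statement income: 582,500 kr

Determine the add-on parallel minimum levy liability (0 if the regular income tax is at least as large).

Parallel minimum levy:
  Base (financial-statement income): 582,500 kr
  Exemption: 84,000 kr − 20% × (582,500 kr − 306,000 kr) = 84,000 kr − 55,300 kr = 28,700 kr
  Base: 582,500 kr − 28,700 kr = 553,800 kr
  553,800 kr × 11% = 60,918 kr

Regular income tax:
  372,000 kr × 8% = 29,760 kr
  1,000 kr × 16% = 160 kr
  227,500 kr × 24% = 54,600 kr
  → 84,520 kr

60,918 kr ≤ 84,520 kr, so no add-on is due.

0 kr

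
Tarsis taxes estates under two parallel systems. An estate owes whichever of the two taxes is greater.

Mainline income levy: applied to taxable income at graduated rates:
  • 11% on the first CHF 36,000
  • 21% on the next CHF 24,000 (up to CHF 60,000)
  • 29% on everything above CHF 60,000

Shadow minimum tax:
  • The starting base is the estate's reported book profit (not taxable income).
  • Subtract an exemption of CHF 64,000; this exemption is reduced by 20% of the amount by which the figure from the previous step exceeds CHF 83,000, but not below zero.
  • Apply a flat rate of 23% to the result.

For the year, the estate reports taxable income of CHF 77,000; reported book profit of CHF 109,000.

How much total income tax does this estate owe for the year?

Mainline income levy:
  CHF 36,000 × 11% = CHF 3,960
  CHF 24,000 × 21% = CHF 5,040
  CHF 17,000 × 29% = CHF 4,930
  → CHF 13,930

Shadow minimum tax:
  Base (reported book profit): CHF 109,000
  Exemption: CHF 64,000 − 20% × (CHF 109,000 − CHF 83,000) = CHF 64,000 − CHF 5,200 = CHF 58,800
  Base: CHF 109,000 − CHF 58,800 = CHF 50,200
  CHF 50,200 × 23% = CHF 11,546

CHF 13,930 > CHF 11,546, so the mainline income levy governs.

CHF 13,930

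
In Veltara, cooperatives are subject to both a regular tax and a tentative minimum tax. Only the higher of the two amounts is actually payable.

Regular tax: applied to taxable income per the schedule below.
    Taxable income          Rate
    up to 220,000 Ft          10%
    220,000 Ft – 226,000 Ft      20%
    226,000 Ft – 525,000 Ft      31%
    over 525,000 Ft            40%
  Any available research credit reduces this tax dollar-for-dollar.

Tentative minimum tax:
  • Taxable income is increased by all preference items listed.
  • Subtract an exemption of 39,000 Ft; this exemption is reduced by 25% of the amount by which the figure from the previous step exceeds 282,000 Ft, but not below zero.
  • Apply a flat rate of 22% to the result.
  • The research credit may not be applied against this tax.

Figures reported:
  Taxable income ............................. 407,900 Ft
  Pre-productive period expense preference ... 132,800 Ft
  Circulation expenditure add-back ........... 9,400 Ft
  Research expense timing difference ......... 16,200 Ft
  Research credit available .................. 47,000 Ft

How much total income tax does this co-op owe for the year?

Tentative minimum tax:
  Adjusted income: 407,900 Ft + 132,800 Ft + 9,400 Ft + 16,200 Ft = 566,300 Ft
  Exemption: 25% × (566,300 Ft − 282,000 Ft) = 71,075 Ft ≥ 39,000 Ft, so the exemption is fully phased out
  Base: 566,300 Ft − 0 Ft = 566,300 Ft
  566,300 Ft × 22% = 124,586 Ft

Regular tax:
  220,000 Ft × 10% = 22,000 Ft
  6,000 Ft × 20% = 1,200 Ft
  181,900 Ft × 31% = 56,389 Ft
  → 79,589 Ft
  Less research credit 47,000 Ft → 32,589 Ft

124,586 Ft > 32,589 Ft, so the tentative minimum tax is the binding amount.

124,586 Ft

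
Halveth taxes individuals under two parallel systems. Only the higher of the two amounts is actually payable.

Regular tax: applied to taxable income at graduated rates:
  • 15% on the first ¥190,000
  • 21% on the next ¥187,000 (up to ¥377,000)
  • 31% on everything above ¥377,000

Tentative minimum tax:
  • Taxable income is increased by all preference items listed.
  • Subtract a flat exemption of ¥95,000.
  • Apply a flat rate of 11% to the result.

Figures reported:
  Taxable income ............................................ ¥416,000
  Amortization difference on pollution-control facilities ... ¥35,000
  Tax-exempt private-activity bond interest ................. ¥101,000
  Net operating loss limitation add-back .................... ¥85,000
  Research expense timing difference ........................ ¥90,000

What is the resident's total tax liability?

Regular tax:
  ¥190,000 × 15% = ¥28,500
  ¥187,000 × 21% = ¥39,270
  ¥39,000 × 31% = ¥12,090
  → ¥79,860

Tentative minimum tax:
  Adjusted income: ¥416,000 + ¥35,000 + ¥101,000 + ¥85,000 + ¥90,000 = ¥727,000
  Less exemption ¥95,000 → base ¥632,000
  ¥632,000 × 11% = ¥69,520

¥79,860 > ¥69,520, so the regular tax governs.

¥79,860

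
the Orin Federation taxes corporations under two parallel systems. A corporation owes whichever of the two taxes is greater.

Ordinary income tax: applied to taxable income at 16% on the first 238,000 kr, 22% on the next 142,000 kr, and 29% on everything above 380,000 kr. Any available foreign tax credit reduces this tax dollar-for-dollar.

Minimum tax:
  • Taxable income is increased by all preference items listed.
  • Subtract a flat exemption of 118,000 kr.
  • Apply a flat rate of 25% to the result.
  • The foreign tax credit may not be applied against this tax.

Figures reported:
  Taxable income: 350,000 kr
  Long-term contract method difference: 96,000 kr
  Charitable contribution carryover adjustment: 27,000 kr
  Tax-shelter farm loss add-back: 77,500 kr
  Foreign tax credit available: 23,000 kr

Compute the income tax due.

108,125 kr

Ordinary income tax:
  238,000 kr × 16% = 38,080 kr
  112,000 kr × 22% = 24,640 kr
  → 62,720 kr
  Less foreign tax credit 23,000 kr → 39,720 kr

Minimum tax:
  Adjusted income: 350,000 kr + 96,000 kr + 27,000 kr + 77,500 kr = 550,500 kr
  Less exemption 118,000 kr → base 432,500 kr
  432,500 kr × 25% = 108,125 kr

108,125 kr > 39,720 kr, so the minimum tax is the binding amount.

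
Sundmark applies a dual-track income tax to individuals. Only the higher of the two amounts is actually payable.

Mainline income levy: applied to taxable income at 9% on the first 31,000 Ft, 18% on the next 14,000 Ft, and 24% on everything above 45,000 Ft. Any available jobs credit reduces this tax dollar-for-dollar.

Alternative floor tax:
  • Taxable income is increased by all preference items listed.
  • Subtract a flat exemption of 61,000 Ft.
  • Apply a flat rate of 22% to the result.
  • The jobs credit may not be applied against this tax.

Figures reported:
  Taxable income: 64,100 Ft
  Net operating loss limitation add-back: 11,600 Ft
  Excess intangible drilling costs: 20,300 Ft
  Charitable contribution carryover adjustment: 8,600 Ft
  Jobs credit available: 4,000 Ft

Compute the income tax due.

Alternative floor tax:
  Adjusted income: 64,100 Ft + 11,600 Ft + 20,300 Ft + 8,600 Ft = 104,600 Ft
  Less exemption 61,000 Ft → base 43,600 Ft
  43,600 Ft × 22% = 9,592 Ft

Mainline income levy:
  31,000 Ft × 9% = 2,790 Ft
  14,000 Ft × 18% = 2,520 Ft
  19,100 Ft × 24% = 4,584 Ft
  → 9,894 Ft
  Less jobs credit 4,000 Ft → 5,894 Ft

9,592 Ft > 5,894 Ft, so the alternative floor tax is the binding amount.

9,592 Ft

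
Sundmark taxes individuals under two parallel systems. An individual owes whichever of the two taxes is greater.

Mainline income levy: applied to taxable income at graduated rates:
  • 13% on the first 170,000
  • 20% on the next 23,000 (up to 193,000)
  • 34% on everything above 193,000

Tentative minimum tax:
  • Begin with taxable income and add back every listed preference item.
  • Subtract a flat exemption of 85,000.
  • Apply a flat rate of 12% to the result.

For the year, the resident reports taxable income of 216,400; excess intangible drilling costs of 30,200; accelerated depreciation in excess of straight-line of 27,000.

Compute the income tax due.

Tentative minimum tax:
  Adjusted income: 216,400 + 30,200 + 27,000 = 273,600
  Less exemption 85,000 → base 188,600
  188,600 × 12% = 22,632

Mainline income levy:
  170,000 × 13% = 22,100
  23,000 × 20% = 4,600
  23,400 × 34% = 7,956
  → 34,656

34,656 > 22,632, so the mainline income levy governs.

34,656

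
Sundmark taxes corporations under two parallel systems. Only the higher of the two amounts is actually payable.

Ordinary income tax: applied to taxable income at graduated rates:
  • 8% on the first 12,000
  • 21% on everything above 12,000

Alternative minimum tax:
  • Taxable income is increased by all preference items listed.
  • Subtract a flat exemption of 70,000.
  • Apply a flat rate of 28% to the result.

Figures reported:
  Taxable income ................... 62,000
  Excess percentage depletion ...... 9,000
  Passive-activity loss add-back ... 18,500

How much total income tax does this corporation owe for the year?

11,460

Alternative minimum tax:
  Adjusted income: 62,000 + 9,000 + 18,500 = 89,500
  Less exemption 70,000 → base 19,500
  19,500 × 28% = 5,460

Ordinary income tax:
  12,000 × 8% = 960
  50,000 × 21% = 10,500
  → 11,460

11,460 > 5,460, so the ordinary income tax governs.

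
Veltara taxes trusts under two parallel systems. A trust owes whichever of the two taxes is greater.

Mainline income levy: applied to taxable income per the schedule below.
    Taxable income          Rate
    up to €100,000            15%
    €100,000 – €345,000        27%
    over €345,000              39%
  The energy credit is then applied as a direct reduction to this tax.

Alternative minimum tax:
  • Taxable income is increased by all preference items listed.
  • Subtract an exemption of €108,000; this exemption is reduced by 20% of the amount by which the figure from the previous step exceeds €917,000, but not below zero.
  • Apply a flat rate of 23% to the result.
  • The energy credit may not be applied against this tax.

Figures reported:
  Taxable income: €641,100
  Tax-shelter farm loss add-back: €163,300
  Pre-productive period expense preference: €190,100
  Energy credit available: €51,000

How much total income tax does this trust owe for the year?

Alternative minimum tax:
  Adjusted income: €641,100 + €163,300 + €190,100 = €994,500
  Exemption: €108,000 − 20% × (€994,500 − €917,000) = €108,000 − €15,500 = €92,500
  Base: €994,500 − €92,500 = €902,000
  €902,000 × 23% = €207,460

Mainline income levy:
  €100,000 × 15% = €15,000
  €245,000 × 27% = €66,150
  €296,100 × 39% = €115,479
  → €196,629
  Less energy credit €51,000 → €145,629

€207,460 > €145,629, so the alternative minimum tax is the binding amount.

€207,460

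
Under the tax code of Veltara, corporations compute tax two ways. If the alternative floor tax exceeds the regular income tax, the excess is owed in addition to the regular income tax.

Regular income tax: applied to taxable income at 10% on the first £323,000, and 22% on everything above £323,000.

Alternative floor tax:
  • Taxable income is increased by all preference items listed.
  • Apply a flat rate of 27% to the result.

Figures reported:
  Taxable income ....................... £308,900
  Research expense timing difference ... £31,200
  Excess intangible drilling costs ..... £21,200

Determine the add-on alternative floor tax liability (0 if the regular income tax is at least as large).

Alternative floor tax:
  Adjusted income: £308,900 + £31,200 + £21,200 = £361,300
  £361,300 × 27% = £97,551

Regular income tax:
  £308,900 × 10% = £30,890

Excess of alternative floor tax over regular income tax: £97,551 − £30,890 = £66,661.

£66,661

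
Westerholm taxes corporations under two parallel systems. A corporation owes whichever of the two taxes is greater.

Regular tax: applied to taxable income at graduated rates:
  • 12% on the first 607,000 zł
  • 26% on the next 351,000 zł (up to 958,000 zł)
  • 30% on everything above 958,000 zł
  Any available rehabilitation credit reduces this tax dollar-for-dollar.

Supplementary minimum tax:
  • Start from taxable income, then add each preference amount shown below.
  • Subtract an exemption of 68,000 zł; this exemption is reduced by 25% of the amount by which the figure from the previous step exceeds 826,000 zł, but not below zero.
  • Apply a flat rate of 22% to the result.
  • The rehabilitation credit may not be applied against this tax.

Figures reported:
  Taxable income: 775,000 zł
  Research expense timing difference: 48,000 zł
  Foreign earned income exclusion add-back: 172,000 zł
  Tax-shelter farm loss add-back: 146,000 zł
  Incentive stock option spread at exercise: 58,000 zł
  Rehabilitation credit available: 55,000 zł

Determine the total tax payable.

263,780 zł

Regular tax:
  607,000 zł × 12% = 72,840 zł
  168,000 zł × 26% = 43,680 zł
  → 116,520 zł
  Less rehabilitation credit 55,000 zł → 61,520 zł

Supplementary minimum tax:
  Adjusted income: 775,000 zł + 48,000 zł + 172,000 zł + 146,000 zł + 58,000 zł = 1,199,000 zł
  Exemption: 25% × (1,199,000 zł − 826,000 zł) = 93,250 zł ≥ 68,000 zł, so the exemption is fully phased out
  Base: 1,199,000 zł − 0 zł = 1,199,000 zł
  1,199,000 zł × 22% = 263,780 zł

263,780 zł > 61,520 zł, so the supplementary minimum tax is the binding amount.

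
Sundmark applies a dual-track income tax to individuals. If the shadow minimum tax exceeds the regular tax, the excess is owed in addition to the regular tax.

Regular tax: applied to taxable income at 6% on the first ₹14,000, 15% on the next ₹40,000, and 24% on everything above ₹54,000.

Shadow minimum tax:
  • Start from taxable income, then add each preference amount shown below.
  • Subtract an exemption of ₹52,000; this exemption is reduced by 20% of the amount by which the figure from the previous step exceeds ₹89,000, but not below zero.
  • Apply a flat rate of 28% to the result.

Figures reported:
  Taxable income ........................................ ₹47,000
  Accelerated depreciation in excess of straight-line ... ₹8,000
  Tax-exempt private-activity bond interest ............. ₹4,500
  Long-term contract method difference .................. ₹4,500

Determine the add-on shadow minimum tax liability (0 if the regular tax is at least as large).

₹0

Shadow minimum tax:
  Adjusted income: ₹47,000 + ₹8,000 + ₹4,500 + ₹4,500 = ₹64,000
  Exemption: ₹64,000 ≤ ₹89,000, so full ₹52,000 applies
  Base: ₹64,000 − ₹52,000 = ₹12,000
  ₹12,000 × 28% = ₹3,360

Regular tax:
  ₹14,000 × 6% = ₹840
  ₹33,000 × 15% = ₹4,950
  → ₹5,790

₹3,360 ≤ ₹5,790, so no add-on is due.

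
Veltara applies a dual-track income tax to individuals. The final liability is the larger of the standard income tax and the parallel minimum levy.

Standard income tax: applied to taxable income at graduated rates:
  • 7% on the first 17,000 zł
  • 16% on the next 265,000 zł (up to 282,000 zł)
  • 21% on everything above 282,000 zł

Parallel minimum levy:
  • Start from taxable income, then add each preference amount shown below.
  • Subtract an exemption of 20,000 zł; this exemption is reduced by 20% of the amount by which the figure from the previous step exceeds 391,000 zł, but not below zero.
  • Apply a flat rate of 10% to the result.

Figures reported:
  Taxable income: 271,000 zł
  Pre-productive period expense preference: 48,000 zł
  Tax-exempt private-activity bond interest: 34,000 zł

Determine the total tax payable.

Parallel minimum levy:
  Adjusted income: 271,000 zł + 48,000 zł + 34,000 zł = 353,000 zł
  Exemption: 353,000 zł ≤ 391,000 zł, so full 20,000 zł applies
  Base: 353,000 zł − 20,000 zł = 333,000 zł
  333,000 zł × 10% = 33,300 zł

Standard income tax:
  17,000 zł × 7% = 1,190 zł
  254,000 zł × 16% = 40,640 zł
  → 41,830 zł

41,830 zł > 33,300 zł, so the standard income tax governs.

41,830 zł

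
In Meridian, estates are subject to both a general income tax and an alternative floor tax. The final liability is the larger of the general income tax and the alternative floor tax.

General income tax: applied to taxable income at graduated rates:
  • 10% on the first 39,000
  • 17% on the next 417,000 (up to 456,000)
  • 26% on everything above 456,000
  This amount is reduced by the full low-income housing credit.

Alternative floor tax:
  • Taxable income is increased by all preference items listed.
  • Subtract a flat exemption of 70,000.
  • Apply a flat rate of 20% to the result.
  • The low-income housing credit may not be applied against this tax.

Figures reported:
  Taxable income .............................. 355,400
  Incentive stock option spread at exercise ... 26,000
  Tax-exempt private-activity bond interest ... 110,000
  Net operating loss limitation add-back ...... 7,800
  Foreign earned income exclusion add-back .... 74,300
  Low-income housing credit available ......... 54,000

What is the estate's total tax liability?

General income tax:
  39,000 × 10% = 3,900
  316,400 × 17% = 53,788
  → 57,688
  Less low-income housing credit 54,000 → 3,688

Alternative floor tax:
  Adjusted income: 355,400 + 26,000 + 110,000 + 7,800 + 74,300 = 573,500
  Less exemption 70,000 → base 503,500
  503,500 × 20% = 100,700

100,700 > 3,688, so the alternative floor tax is the binding amount.

100,700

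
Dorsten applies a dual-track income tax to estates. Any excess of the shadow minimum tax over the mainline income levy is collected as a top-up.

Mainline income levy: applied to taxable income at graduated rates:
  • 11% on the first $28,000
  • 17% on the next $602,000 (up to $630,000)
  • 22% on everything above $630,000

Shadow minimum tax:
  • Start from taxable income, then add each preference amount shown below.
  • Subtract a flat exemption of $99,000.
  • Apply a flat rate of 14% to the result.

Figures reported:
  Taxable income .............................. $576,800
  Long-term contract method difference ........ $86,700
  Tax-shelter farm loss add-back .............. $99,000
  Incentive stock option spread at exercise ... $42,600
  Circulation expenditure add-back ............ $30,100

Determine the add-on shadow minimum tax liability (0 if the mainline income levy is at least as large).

Mainline income levy:
  $28,000 × 11% = $3,080
  $548,800 × 17% = $93,296
  → $96,376

Shadow minimum tax:
  Adjusted income: $576,800 + $86,700 + $99,000 + $42,600 + $30,100 = $835,200
  Less exemption $99,000 → base $736,200
  $736,200 × 14% = $103,068

Excess of shadow minimum tax over mainline income levy: $103,068 − $96,376 = $6,692.

$6,692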